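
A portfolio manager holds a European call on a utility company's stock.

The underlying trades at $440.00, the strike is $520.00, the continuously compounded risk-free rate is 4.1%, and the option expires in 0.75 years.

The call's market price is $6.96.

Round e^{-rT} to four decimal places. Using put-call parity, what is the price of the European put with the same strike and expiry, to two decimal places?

$71.20

exp(−rT) = exp(−0.041·0.75) = 0.9697
Put-call parity: C − P = S − K·e^(−rT) = 440 − 520·0.9697 = 440 − 504.2440 = -64.2440
P = C − (C − P) = 6.96 − (-64.2440) = 71.2040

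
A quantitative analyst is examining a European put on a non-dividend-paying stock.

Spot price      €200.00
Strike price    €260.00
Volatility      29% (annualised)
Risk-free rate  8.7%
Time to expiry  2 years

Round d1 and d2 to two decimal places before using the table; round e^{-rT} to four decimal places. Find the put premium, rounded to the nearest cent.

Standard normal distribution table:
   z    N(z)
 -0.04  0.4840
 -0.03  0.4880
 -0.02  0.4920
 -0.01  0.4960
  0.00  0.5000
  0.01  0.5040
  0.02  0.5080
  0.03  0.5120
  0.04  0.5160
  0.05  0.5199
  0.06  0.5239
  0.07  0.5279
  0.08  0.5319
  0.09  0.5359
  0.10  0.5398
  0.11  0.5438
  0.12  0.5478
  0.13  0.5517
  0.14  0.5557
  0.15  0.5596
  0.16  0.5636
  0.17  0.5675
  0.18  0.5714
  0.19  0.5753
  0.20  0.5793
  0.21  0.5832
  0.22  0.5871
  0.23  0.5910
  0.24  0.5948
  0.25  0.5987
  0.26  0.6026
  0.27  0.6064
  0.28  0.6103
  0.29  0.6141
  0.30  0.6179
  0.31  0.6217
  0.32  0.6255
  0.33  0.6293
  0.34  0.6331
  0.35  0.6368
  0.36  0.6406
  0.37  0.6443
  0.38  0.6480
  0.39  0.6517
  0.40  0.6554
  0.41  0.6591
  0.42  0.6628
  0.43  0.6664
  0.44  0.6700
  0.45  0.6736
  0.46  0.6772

€44.01

σ√T = 0.29 × 1.4142 = 0.4101
d₁ = [ln(200/260) + (0.087 + 0.29²/2)·2] / 0.4101 = [-0.2624 + 0.2581] / 0.4101 = -0.0104 ≈ -0.01
d₂ = d₁ − σ√T = -0.0104 − 0.4101 = -0.4205 ≈ -0.42
e^(−rT) = e^(−0.087·2) = 0.8403
N(−d₂) = N(0.42) = 0.6628;  N(−d₁) = N(0.01) = 0.5040
P = 260·0.8403·0.6628 − 200·0.5040 = 144.8072 − 100.8000 = 44.0072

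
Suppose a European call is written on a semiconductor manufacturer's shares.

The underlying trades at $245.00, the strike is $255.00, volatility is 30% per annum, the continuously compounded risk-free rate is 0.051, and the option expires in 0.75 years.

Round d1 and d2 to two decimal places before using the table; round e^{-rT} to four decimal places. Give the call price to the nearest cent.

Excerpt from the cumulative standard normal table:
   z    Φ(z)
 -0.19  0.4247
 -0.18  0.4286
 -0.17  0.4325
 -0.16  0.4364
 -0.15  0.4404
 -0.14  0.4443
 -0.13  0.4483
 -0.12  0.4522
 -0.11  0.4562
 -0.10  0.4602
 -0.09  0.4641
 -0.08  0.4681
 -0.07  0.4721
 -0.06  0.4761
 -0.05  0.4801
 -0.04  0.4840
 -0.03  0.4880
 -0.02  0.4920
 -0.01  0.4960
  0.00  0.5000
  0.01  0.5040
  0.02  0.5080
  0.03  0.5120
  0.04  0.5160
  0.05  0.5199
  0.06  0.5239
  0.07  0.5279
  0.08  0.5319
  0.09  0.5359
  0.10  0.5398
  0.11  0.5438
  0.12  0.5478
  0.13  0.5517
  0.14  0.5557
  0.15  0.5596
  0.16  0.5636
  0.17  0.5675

σ√T = 0.3·√0.75 = 0.2598
ln(S/K) + (r + σ²/2)T = ln(245/255) + (0.051 + 0.3²/2)·0.75 = -0.0400 + 0.0720 = 0.0320
d₁ = 0.0320 / 0.2598 = 0.1231 which rounds to 0.12
d₂ = d₁ − σ√T = 0.1231 − 0.2598 = -0.1367 which rounds to -0.14
e^(−rT) = e^(−0.051·0.75) = 0.9625
N(d₁) = N(0.12) = 0.5478;  N(d₂) = N(-0.14) = 0.4443
C = 245·0.5478 − 255·0.9625·0.4443 = 134.2110 − 109.0479 = 25.1631

$25.16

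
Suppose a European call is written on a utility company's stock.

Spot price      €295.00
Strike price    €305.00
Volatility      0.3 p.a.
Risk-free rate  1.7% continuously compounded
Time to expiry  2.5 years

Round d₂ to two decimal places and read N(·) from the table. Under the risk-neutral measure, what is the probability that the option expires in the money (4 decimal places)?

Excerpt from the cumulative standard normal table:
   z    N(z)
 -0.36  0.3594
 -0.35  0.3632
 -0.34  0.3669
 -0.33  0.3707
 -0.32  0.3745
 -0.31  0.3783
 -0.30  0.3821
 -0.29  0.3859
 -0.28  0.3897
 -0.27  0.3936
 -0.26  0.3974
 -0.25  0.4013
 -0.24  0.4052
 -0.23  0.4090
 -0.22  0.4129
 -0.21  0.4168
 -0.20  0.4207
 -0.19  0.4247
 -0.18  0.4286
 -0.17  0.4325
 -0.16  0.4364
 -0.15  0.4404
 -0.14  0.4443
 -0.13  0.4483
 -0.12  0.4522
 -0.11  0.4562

0.4129

T = 2.5;  σ√T = 0.4743
ln(S/K) + (r + σ²/2)T = ln(295/305) + (0.017 + 0.3²/2)·2.5 = -0.0333 + 0.1550 = 0.1217
d₁ = 0.1217 / 0.4743 = 0.2565 ≈ 0.26
d₂ = d₁ − σ√T = 0.2565 − 0.4743 = -0.2179 ≈ -0.22
Risk-neutral Pr[S_T > K] = N(d₂) = N(-0.22) = 0.4129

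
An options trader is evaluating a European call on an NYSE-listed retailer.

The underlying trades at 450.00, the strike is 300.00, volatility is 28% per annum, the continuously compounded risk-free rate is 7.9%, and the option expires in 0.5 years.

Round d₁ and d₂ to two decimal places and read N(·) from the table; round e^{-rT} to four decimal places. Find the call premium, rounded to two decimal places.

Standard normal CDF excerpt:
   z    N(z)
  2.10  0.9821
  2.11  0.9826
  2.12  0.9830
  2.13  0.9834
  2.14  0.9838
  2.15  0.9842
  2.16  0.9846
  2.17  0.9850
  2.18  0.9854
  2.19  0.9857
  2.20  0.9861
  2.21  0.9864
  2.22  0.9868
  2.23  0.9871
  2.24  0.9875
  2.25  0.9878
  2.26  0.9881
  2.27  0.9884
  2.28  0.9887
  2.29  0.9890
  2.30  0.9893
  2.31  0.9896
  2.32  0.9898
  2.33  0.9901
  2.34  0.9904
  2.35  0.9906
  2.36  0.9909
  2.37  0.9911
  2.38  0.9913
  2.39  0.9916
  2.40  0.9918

161.94

T = 0.5;  σ√T = 0.1980
d₁ = [ln(450/300) + (0.079 + 0.28²/2)·0.5] / 0.1980 = [0.4055 + 0.0591] / 0.1980 = 2.3464 ≈ 2.35
d₂ = d₁ − σ√T = 2.3464 − 0.1980 = 2.1484 ≈ 2.15
e^(−rT) = e^(−0.079·0.5) = 0.9613
C = 450·N(2.35) − 300·0.9613·N(2.15) = 450·0.9906 − 300·0.9613·0.9842 = 445.7700 − 283.8334 = 161.9366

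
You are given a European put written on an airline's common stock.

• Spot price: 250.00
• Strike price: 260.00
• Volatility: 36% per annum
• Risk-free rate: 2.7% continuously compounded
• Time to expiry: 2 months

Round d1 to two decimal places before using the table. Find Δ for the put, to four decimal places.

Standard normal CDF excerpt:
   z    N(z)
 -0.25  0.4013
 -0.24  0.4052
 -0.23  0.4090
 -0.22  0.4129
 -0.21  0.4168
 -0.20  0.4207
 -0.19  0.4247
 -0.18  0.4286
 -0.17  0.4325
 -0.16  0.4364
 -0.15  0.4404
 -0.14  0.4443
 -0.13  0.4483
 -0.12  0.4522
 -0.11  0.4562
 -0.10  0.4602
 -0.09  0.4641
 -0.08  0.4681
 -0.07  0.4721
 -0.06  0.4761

σ√T = 0.36 × 0.4082 = 0.1470
d₁ = [ln(250/260) + (0.027 + 0.36²/2)·0.1667] / 0.1470 = [-0.0392 + 0.0153] / 0.1470 = -0.1628 ⇒ -0.16
N(d₁) = N(-0.16) = 0.4364
Δ_put = N(d₁) − 1 = 0.4364 − 1 = -0.5636

-0.5636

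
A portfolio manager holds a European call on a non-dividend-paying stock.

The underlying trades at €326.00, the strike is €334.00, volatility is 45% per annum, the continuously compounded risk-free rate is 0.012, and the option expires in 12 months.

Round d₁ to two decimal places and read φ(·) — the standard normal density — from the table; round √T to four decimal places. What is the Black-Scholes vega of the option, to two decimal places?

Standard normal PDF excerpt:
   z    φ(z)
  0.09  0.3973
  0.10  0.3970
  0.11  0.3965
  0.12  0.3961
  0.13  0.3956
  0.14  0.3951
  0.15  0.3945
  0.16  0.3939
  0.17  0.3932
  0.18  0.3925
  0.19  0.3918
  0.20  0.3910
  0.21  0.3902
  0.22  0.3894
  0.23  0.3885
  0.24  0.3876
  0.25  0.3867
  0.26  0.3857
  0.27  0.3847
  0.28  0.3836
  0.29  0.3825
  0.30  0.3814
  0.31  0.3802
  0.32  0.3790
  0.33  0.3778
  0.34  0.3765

σ√T = 0.45·√1 = 0.4500
d₁ = [ln(326/334) + (0.012 + ½·0.45²)·1] / (σ√T) = (-0.0242 + 0.1133) / 0.4500 = 0.1978 → 0.20
√T = √1 = 1.0000
φ(d₁) = φ(0.20) = 0.3910
vega = S·φ(d₁)·√T = 326·0.3910·1.0000 = 127.4660

127.47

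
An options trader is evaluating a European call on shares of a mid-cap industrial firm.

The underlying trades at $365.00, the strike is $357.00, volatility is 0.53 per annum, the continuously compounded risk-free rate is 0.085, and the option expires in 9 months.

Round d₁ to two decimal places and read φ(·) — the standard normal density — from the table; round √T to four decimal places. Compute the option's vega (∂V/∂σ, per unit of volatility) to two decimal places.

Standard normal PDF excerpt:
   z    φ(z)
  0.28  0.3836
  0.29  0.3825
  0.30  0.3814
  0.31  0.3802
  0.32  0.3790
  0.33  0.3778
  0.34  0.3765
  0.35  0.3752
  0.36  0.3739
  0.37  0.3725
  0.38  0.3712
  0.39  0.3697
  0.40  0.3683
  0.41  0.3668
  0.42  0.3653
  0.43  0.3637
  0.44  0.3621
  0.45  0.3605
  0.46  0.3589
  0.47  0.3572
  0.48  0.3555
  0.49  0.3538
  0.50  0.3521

σ√T = 0.53 × 0.8660 = 0.4590
d₁ = [ln(365/357) + (0.085 + ½·0.53²)·0.75] / (σ√T) = (0.0222 + 0.1691) / 0.4590 = 0.4167 ≈ 0.42
√T = √0.75 = 0.8660
φ(d₁) = φ(0.42) = 0.3653
vega = S·φ(d₁)·√T = 365·0.3653·0.8660 = 115.4677

115.47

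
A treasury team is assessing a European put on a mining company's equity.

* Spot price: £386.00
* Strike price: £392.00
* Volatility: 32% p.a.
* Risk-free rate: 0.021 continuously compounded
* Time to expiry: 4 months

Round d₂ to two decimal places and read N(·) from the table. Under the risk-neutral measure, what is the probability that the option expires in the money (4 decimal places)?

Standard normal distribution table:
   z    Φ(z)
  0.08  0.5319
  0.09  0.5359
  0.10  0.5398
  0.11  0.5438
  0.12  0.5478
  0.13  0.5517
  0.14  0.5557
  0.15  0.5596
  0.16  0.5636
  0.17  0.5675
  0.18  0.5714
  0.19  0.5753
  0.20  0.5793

0.5557

σ√T = 0.32 × 0.5774 = 0.1848
d₁ = [ln(386/392) + (0.021 + ½·0.32²)·0.3333] / (σ√T) = (-0.0154 + 0.0241) / 0.1848 = 0.0468 which rounds to 0.05
d₂ = 0.0468 − 0.1848 = -0.1380 which rounds to -0.14
Pr(exercise) under Q = N(−d₂) = N(0.14) = 0.5557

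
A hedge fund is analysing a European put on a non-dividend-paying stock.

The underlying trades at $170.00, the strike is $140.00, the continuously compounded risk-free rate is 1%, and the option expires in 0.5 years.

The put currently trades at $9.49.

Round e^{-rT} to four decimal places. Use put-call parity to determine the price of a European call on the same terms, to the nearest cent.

$40.19

e^(−rT) = e^(−0.01·0.5) = 0.9950
Put-call parity: C − P = S − K·e^(−rT) = 170 − 140·0.9950 = 170 − 139.3000 = 30.7000
C = P + (C − P) = 9.49 + (30.7000) = 40.1900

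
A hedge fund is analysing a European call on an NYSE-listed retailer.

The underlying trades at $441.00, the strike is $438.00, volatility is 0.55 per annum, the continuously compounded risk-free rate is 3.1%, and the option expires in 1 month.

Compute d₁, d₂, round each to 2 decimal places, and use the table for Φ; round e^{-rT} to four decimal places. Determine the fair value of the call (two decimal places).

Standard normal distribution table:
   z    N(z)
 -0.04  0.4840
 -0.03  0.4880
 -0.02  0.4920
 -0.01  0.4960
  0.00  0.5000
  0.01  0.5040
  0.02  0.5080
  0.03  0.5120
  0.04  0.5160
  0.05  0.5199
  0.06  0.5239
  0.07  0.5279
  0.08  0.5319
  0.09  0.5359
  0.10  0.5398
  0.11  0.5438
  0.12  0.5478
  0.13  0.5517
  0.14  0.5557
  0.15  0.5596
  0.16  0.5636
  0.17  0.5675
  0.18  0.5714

σ√T = 0.55 × 0.2887 = 0.1588
d₁ = [ln(441/438) + (0.031 + 0.55²/2)·0.08333] / 0.1588 = [0.0068 + 0.0152] / 0.1588 = 0.1386 which rounds to 0.14
d₂ = d₁ − σ√T = 0.1386 − 0.1588 = -0.0201 which rounds to -0.02
e^(−rT) = e^(−0.031·0.08333) = 0.9974
N(d₁) = N(0.14) = 0.5557;  N(d₂) = N(-0.02) = 0.4920
C = 441·0.5557 − 438·0.9974·0.4920 = 245.0637 − 214.9357 = 30.1280

$30.13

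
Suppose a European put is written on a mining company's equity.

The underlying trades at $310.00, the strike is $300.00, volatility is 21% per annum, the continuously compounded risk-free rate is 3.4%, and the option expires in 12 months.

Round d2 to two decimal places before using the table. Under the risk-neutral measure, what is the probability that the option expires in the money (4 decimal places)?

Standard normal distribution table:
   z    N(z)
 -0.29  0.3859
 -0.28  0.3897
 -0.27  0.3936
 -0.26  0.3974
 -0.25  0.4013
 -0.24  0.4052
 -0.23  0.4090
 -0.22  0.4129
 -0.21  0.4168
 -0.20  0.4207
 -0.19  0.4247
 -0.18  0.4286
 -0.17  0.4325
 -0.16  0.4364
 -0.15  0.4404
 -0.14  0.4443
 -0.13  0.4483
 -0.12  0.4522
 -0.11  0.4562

0.4168

T = 1;  σ√T = 0.2100
d₁ = [ln(310/300) + (0.034 + 0.21²/2)·1] / 0.2100 = [0.0328 + 0.0561] / 0.2100 = 0.4230 which rounds to 0.42
d₂ = d₁ − σ√T = 0.4230 − 0.2100 = 0.2130 which rounds to 0.21
Risk-neutral Pr[S_T < K] = N(−d₂) = N(-0.21) = 0.4168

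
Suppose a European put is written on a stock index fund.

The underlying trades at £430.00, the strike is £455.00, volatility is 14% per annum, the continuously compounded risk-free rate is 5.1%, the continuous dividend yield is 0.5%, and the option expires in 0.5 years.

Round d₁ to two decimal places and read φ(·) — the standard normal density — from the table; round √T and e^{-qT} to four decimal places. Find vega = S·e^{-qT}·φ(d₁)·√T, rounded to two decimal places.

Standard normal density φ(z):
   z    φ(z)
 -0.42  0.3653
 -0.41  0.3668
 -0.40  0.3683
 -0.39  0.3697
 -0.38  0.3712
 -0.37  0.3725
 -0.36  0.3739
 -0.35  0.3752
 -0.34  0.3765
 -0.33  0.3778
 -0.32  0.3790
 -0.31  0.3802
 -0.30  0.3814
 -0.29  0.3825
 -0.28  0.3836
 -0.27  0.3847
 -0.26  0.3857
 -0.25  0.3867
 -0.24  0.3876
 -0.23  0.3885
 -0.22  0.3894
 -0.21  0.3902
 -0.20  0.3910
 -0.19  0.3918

T = 0.5;  σ√T = 0.0990
d₁ = [ln(430/455) + (0.051 − 0.005 + ½·0.14²)·0.5] / (σ√T) = (-0.0565 + 0.0279) / 0.0990 = -0.2890 → -0.29
√T = √0.5 = 0.7071
φ(d₁) = φ(-0.29) = 0.3825
e^(−qT) = e^(−0.005·0.5) = 0.9975
vega = S·e^(−qT)·φ(d₁)·√T = 430·0.9975·0.3825·0.7071 = 116.0095
(Call and put vega coincide under Black-Scholes.)

116.01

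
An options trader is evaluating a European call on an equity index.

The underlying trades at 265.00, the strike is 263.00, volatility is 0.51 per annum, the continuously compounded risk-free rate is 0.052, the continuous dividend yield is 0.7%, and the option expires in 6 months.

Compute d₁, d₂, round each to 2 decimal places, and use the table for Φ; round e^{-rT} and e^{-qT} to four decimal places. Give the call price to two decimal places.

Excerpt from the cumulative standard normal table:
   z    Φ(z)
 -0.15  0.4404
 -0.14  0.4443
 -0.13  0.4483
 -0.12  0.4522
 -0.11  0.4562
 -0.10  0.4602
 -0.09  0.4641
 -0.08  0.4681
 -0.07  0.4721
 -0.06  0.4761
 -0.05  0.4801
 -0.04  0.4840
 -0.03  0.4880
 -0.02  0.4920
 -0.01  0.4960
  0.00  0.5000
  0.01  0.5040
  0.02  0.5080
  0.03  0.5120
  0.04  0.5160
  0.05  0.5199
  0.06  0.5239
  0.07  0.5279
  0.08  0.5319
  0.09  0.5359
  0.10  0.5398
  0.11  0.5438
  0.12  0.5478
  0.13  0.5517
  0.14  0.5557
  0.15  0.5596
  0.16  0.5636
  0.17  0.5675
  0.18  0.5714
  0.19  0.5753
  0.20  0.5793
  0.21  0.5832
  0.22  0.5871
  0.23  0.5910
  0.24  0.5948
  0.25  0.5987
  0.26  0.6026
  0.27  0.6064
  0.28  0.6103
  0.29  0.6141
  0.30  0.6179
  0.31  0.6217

σ√T = 0.51·√0.5 = 0.3606
d₁ = [ln(265/263) + (0.052 − 0.007 + 0.51²/2)·0.5] / 0.3606 = [0.0076 + 0.0875] / 0.3606 = 0.2637 which rounds to 0.26
d₂ = d₁ − σ√T = 0.2637 − 0.3606 = -0.0969 which rounds to -0.10
e^(−qT) = e^(−0.007·0.5) = 0.9965;  e^(−rT) = e^(−0.052·0.5) = 0.9743
C = 265·0.9965·N(0.26) − 263·0.9743·N(-0.10) = 265·0.9965·0.6026 − 263·0.9743·0.4602 = 159.1301 − 117.9221 = 41.2080

41.21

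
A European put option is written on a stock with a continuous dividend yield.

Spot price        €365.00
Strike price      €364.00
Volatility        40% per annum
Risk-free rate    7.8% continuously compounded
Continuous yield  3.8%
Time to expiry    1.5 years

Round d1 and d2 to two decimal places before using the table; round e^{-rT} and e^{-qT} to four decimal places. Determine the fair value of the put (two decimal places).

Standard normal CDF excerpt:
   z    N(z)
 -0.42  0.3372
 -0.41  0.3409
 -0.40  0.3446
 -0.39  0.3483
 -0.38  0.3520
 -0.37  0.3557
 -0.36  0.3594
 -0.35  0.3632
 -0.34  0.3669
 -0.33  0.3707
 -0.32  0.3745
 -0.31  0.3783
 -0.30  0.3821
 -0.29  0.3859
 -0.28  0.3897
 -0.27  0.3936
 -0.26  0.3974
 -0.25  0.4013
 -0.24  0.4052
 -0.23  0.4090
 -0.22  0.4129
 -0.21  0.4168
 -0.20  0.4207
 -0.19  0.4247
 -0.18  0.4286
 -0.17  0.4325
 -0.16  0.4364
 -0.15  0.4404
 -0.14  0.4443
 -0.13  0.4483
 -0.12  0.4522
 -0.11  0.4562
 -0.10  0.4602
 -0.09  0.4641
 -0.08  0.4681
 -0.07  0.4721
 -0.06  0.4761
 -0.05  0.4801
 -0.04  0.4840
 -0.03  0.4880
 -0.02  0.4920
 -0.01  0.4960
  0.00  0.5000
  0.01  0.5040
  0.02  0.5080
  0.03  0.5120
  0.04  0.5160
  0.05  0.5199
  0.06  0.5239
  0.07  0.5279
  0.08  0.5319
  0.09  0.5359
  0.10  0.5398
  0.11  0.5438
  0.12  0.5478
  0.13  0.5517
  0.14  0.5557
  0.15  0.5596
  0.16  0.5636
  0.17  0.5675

€54.75

σ√T = 0.4 × 1.2247 = 0.4899
d₁ = [ln(365/364) + (0.078 − 0.038 + 0.4²/2)·1.5] / 0.4899 = [0.0027 + 0.1800] / 0.4899 = 0.3730 ≈ 0.37
d₂ = d₁ − σ√T = 0.3730 − 0.4899 = -0.1169 ≈ -0.12
exp(−qT) = exp(−0.038·1.5) = 0.9446;  exp(−rT) = exp(−0.078·1.5) = 0.8896
N(−d₂) = N(0.12) = 0.5478;  N(−d₁) = N(-0.37) = 0.3557
P = 364·0.8896·0.5478 − 365·0.9446·0.3557 = 177.3855 − 122.6379 = 54.7476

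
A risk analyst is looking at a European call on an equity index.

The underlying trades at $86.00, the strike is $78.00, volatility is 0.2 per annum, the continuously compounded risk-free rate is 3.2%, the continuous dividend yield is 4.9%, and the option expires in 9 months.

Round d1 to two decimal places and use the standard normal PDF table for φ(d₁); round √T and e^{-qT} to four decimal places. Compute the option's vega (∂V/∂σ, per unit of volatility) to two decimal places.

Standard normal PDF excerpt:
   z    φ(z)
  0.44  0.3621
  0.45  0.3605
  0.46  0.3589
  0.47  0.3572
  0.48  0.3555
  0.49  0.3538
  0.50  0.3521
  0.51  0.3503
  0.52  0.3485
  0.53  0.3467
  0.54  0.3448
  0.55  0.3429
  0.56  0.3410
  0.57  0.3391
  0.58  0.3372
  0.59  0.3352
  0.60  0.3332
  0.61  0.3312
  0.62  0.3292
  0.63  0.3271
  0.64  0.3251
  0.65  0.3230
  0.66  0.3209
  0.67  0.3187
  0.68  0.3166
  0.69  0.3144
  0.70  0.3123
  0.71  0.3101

T = 0.75;  σ√T = 0.1732
d₁ = [ln(86/78) + (0.032 − 0.049 + 0.2²/2)·0.75] / 0.1732 = [0.0976 + 0.0023] / 0.1732 = 0.5767 ≈ 0.58
√T = √0.75 = 0.8660
φ(d₁) = φ(0.58) = 0.3372
exp(−qT) = exp(−0.049·0.75) = 0.9639
vega = S·exp(−qT)·φ(d₁)·√T = 86·0.9639·0.3372·0.8660 = 24.2067
(The put has the same vega.)

24.21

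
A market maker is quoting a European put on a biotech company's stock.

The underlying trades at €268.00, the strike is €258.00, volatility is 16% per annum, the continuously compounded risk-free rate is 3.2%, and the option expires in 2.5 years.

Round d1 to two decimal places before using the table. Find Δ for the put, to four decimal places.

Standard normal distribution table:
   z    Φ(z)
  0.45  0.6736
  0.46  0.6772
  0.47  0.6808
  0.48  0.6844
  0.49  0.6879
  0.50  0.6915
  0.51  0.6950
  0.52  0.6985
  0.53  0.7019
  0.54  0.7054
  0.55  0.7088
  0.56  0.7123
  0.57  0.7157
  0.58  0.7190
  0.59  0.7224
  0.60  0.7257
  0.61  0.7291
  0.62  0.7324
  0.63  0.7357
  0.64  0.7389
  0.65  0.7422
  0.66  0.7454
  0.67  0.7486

σ√T = 0.16·√2.5 = 0.2530
d₁ = [ln(268/258) + (0.032 + 0.16²/2)·2.5] / 0.2530 = [0.0380 + 0.1120] / 0.2530 = 0.5930 ⇒ 0.59
N(d₁) = N(0.59) = 0.7224
Δ_put = N(d₁) − 1 = 0.7224 − 1 = -0.2776

-0.2776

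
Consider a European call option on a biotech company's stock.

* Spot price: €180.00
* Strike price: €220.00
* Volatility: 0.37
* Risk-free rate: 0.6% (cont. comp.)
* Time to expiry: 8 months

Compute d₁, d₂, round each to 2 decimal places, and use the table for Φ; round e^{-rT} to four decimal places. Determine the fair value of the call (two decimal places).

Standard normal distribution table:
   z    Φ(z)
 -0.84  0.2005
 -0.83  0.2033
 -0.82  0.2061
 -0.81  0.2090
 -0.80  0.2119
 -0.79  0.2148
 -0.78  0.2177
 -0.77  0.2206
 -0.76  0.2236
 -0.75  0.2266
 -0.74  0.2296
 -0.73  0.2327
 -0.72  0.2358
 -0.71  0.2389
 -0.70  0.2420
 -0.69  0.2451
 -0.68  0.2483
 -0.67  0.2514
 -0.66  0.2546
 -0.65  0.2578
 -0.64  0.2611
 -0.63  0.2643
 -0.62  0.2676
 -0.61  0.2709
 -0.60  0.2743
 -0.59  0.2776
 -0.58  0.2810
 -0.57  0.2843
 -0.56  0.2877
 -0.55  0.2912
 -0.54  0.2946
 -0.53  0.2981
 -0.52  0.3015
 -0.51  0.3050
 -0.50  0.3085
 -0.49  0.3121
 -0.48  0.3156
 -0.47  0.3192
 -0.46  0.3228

T = 0.6667;  σ√T = 0.3021
d₁ = [ln(180/220) + (0.006 + ½·0.37²)·0.6667] / (σ√T) = (-0.2007 + 0.0496) / 0.3021 = -0.5000 ≈ -0.50
d₂ = -0.5000 − 0.3021 = -0.8021 ≈ -0.80
e^(−rT) = e^(−0.006·0.6667) = 0.9960
N(d₁) = N(-0.50) = 0.3085;  N(d₂) = N(-0.80) = 0.2119
C = 180·0.3085 − 220·0.9960·0.2119 = 55.5300 − 46.4315 = 9.0985

€9.10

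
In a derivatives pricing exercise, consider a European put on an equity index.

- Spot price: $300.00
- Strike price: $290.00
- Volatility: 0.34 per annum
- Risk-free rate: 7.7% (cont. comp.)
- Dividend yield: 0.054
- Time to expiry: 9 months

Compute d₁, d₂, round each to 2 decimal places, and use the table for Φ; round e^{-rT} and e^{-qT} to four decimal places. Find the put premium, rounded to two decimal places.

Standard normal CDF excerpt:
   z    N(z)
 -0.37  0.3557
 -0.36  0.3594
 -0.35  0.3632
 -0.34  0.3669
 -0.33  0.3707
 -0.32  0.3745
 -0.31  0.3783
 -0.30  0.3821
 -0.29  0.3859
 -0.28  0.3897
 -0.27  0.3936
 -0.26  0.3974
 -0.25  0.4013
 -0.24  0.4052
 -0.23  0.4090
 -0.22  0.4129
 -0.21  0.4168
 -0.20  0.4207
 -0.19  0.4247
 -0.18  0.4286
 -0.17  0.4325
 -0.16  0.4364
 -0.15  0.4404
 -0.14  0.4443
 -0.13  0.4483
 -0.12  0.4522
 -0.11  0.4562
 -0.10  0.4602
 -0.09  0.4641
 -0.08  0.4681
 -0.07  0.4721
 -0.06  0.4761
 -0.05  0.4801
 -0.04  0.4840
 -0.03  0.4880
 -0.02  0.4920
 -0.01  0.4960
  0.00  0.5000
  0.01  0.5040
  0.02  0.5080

$25.69

T = 0.75;  σ√T = 0.2944
ln(S/K) + (r − q + σ²/2)T = ln(300/290) + (0.077 − 0.054 + 0.34²/2)·0.75 = 0.0339 + 0.0606 = 0.0945
d₁ = 0.0945 / 0.2944 = 0.3209 ⇒ 0.32
d₂ = d₁ − σ√T = 0.3209 − 0.2944 = 0.0265 ⇒ 0.03
exp(−qT) = exp(−0.054·0.75) = 0.9603;  exp(−rT) = exp(−0.077·0.75) = 0.9439
P = 290·0.9439·N(-0.03) − 300·0.9603·N(-0.32) = 290·0.9439·0.4880 − 300·0.9603·0.3745 = 133.5807 − 107.8897 = 25.6910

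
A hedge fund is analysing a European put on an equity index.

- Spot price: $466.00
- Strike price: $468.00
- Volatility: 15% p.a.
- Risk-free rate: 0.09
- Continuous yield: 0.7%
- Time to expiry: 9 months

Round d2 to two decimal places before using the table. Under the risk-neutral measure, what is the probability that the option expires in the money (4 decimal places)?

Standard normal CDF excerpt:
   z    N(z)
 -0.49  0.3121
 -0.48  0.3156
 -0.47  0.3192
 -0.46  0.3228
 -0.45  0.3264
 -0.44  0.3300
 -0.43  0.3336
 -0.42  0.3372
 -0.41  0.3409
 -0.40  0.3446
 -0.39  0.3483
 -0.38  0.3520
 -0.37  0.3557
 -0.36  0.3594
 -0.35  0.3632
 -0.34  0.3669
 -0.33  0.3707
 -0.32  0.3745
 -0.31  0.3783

σ√T = 0.15·√0.75 = 0.1299
d₁ = [ln(466/468) + (0.09 − 0.007 + 0.15²/2)·0.75] / 0.1299 = [-0.0043 + 0.0707] / 0.1299 = 0.5112 → 0.51
d₂ = d₁ − σ√T = 0.5112 − 0.1299 = 0.3813 → 0.38
Risk-neutral Pr[S_T < K] = N(−d₂) = N(-0.38) = 0.3520

0.3520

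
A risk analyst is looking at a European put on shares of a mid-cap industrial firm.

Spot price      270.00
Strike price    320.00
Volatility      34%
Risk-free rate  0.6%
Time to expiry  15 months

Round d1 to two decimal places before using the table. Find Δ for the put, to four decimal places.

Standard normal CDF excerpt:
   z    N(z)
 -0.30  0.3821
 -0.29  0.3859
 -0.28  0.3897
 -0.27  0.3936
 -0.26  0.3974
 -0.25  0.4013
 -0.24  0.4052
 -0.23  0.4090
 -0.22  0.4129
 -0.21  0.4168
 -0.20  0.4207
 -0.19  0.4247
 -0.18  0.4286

-0.5948

T = 1.25;  σ√T = 0.3801
d₁ = [ln(270/320) + (0.006 + ½·0.34²)·1.25] / (σ√T) = (-0.1699 + 0.0798) / 0.3801 = -0.2372 → -0.24
N(d₁) = N(-0.24) = 0.4052
Δ_put = N(d₁) − 1 = 0.4052 − 1 = -0.5948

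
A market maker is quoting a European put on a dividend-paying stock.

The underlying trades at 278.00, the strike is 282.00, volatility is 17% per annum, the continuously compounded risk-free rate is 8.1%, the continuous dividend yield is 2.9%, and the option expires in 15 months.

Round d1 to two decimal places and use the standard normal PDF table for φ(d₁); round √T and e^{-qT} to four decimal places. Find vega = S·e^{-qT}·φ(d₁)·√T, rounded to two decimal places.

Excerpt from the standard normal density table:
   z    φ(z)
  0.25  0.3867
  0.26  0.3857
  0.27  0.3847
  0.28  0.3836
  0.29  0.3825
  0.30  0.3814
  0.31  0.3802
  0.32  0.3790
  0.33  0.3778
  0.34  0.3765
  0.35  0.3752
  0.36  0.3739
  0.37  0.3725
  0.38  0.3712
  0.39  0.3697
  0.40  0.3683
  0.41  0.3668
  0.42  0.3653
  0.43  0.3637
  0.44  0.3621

112.07

σ√T = 0.17·√1.25 = 0.1901
d₁ = [ln(278/282) + (0.081 − 0.029 + 0.17²/2)·1.25] / 0.1901 = [-0.0143 + 0.0831] / 0.1901 = 0.3619 → 0.36
√T = √1.25 = 1.1180
φ(d₁) = φ(0.36) = 0.3739
exp(−qT) = exp(−0.029·1.25) = 0.9644
vega = S·exp(−qT)·φ(d₁)·√T = 278·0.9644·0.3739·1.1180 = 112.0726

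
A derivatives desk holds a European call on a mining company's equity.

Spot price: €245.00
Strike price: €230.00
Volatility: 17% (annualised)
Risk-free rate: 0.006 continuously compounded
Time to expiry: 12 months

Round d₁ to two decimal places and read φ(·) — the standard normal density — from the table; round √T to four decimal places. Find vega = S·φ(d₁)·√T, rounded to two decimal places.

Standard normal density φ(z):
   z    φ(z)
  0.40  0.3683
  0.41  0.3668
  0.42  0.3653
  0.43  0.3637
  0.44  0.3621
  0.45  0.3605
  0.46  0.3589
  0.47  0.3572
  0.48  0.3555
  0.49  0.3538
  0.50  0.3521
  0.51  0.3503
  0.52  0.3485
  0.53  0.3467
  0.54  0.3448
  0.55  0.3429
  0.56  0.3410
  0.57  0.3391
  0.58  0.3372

T = 1;  σ√T = 0.1700
d₁ = [ln(245/230) + (0.006 + 0.17²/2)·1] / 0.1700 = [0.0632 + 0.0205] / 0.1700 = 0.4919 ≈ 0.49
√T = √1 = 1.0000
φ(d₁) = φ(0.49) = 0.3538
vega = S·φ(d₁)·√T = 245·0.3538·1.0000 = 86.6810

86.68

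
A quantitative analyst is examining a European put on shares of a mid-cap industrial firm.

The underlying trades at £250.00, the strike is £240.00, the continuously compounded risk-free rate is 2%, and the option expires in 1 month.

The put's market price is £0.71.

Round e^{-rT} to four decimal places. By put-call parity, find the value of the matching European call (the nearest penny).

exp(−rT) = exp(−0.02·0.08333) = 0.9983
Put-call parity: C − P = S − K·e^(−rT) = 250 − 240·0.9983 = 250 − 239.5920 = 10.4080
C = P + (C − P) = 0.71 + (10.4080) = 11.1180

£11.12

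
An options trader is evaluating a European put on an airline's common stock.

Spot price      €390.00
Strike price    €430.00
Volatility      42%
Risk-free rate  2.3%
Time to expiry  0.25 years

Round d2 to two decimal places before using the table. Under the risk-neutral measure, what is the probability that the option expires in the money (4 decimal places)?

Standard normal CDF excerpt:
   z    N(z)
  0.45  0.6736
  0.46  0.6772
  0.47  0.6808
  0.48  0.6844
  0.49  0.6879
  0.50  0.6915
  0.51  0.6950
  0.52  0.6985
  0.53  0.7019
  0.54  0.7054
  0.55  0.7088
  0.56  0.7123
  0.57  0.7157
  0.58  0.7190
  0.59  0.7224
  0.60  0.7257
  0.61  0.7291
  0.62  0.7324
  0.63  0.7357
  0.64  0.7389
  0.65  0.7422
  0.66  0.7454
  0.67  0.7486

0.7054

σ√T = 0.42·√0.25 = 0.2100
d₁ = [ln(390/430) + (0.023 + 0.42²/2)·0.25] / 0.2100 = [-0.0976 + 0.0278] / 0.2100 = -0.3326 → -0.33
d₂ = d₁ − σ√T = -0.3326 − 0.2100 = -0.5426 → -0.54
Risk-neutral Pr[S_T < K] = N(−d₂) = N(0.54) = 0.7054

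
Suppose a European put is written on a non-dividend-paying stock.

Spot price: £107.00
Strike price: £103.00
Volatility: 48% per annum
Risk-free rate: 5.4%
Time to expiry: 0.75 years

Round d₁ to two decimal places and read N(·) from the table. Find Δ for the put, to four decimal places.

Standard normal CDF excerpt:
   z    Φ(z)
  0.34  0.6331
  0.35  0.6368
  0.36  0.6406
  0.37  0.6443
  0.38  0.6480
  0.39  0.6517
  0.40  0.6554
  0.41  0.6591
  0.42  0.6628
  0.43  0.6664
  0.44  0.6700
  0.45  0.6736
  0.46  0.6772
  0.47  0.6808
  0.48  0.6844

-0.3446

σ√T = 0.48·√0.75 = 0.4157
d₁ = [ln(107/103) + (0.054 + 0.48²/2)·0.75] / 0.4157 = [0.0381 + 0.1269] / 0.4157 = 0.3969 ⇒ 0.40
N(d₁) = N(0.40) = 0.6554
Δ_put = N(d₁) − 1 = 0.6554 − 1 = -0.3446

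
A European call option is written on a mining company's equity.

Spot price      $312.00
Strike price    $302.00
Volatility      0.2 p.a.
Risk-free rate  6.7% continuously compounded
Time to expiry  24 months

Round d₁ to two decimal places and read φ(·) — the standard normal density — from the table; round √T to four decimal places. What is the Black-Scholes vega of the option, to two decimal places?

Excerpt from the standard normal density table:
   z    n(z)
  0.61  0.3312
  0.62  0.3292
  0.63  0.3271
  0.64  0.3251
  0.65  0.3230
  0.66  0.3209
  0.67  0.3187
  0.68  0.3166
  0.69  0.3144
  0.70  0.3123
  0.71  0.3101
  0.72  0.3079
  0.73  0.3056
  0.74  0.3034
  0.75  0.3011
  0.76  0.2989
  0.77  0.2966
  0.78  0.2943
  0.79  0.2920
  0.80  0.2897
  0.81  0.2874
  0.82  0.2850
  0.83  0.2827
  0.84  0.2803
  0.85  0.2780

T = 2;  σ√T = 0.2828
d₁ = [ln(312/302) + (0.067 + ½·0.2²)·2] / (σ√T) = (0.0326 + 0.1740) / 0.2828 = 0.7304 ⇒ 0.73
√T = √2 = 1.4142
φ(d₁) = φ(0.73) = 0.3056
vega = S·φ(d₁)·√T = 312·0.3056·1.4142 = 134.8400

134.84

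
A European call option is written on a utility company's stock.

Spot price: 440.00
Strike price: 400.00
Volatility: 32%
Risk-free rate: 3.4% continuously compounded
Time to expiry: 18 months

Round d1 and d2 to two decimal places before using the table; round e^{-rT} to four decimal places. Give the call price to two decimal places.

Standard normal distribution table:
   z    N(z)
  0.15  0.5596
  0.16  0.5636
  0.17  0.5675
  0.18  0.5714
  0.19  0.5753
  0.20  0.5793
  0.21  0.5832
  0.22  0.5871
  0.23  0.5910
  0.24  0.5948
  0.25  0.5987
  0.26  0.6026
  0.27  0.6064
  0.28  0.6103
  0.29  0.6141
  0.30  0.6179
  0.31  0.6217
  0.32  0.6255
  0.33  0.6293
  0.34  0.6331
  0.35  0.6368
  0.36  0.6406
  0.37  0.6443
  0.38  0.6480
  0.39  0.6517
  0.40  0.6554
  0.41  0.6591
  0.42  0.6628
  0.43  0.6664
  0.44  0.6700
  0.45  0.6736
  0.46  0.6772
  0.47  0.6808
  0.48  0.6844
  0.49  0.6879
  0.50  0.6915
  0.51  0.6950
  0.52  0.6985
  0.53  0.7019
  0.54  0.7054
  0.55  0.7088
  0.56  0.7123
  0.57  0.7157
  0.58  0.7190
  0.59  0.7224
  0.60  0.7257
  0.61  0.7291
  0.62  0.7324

97.71

T = 1.5;  σ√T = 0.3919
d₁ = [ln(440/400) + (0.034 + 0.32²/2)·1.5] / 0.3919 = [0.0953 + 0.1278] / 0.3919 = 0.5693 ≈ 0.57
d₂ = d₁ − σ√T = 0.5693 − 0.3919 = 0.1774 ≈ 0.18
e^(−rT) = e^(−0.034·1.5) = 0.9503
N(d₁) = N(0.57) = 0.7157;  N(d₂) = N(0.18) = 0.5714
C = 440·0.7157 − 400·0.9503·0.5714 = 314.9080 − 217.2006 = 97.7074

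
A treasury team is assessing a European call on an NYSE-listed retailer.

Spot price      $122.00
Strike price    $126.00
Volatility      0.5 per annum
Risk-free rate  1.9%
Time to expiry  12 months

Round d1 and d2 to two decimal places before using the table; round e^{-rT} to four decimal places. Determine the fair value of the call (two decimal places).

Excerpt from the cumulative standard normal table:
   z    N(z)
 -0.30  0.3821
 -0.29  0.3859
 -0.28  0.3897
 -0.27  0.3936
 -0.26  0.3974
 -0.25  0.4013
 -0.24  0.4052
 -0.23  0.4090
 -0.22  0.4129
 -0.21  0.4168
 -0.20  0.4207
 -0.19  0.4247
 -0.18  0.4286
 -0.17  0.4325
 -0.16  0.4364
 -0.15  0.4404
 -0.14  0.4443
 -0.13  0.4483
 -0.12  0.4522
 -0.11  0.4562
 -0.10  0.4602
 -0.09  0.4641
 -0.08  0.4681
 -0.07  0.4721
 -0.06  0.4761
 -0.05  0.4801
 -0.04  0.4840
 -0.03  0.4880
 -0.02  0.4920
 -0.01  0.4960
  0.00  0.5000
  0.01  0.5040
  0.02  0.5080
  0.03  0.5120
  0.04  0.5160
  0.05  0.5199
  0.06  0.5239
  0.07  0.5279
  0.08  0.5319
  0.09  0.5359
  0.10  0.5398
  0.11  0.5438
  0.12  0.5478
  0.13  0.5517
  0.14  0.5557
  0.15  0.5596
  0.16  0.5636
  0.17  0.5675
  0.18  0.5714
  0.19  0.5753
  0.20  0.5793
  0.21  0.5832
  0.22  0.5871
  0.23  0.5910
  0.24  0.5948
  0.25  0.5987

$23.45

σ√T = 0.5·√1 = 0.5000
ln(S/K) + (r + σ²/2)T = ln(122/126) + (0.019 + 0.5²/2)·1 = -0.0323 + 0.1440 = 0.1117
d₁ = 0.1117 / 0.5000 = 0.2235 ≈ 0.22
d₂ = d₁ − σ√T = 0.2235 − 0.5000 = -0.2765 ≈ -0.28
exp(−rT) = exp(−0.019·1) = 0.9812
N(d₁) = N(0.22) = 0.5871;  N(d₂) = N(-0.28) = 0.3897
C = 122·0.5871 − 126·0.9812·0.3897 = 71.6262 − 48.1791 = 23.4471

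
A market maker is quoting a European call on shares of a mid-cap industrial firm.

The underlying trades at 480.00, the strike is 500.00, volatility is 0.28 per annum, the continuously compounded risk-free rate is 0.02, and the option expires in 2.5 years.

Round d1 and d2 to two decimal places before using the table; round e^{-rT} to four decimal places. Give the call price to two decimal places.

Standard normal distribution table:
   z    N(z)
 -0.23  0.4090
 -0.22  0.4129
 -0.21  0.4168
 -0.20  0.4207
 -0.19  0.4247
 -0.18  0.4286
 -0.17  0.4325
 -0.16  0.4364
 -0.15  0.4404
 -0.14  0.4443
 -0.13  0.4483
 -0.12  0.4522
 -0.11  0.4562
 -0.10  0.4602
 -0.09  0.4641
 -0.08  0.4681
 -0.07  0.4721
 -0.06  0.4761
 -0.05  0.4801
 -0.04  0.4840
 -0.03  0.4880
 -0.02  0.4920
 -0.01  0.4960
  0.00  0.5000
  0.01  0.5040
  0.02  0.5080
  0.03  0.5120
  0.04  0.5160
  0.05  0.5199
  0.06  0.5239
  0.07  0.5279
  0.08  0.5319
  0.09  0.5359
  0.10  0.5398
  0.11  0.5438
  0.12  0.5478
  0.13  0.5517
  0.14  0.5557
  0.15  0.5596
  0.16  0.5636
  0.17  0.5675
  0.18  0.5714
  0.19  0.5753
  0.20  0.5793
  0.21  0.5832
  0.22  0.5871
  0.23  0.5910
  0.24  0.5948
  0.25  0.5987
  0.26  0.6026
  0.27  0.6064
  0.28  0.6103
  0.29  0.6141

85.42

T = 2.5;  σ√T = 0.4427
d₁ = [ln(480/500) + (0.02 + ½·0.28²)·2.5] / (σ√T) = (-0.0408 + 0.1480) / 0.4427 = 0.2421 → 0.24
d₂ = 0.2421 − 0.4427 = -0.2006 → -0.20
e^(−rT) = e^(−0.02·2.5) = 0.9512
N(d₁) = N(0.24) = 0.5948;  N(d₂) = N(-0.20) = 0.4207
C = 480·0.5948 − 500·0.9512·0.4207 = 285.5040 − 200.0849 = 85.4191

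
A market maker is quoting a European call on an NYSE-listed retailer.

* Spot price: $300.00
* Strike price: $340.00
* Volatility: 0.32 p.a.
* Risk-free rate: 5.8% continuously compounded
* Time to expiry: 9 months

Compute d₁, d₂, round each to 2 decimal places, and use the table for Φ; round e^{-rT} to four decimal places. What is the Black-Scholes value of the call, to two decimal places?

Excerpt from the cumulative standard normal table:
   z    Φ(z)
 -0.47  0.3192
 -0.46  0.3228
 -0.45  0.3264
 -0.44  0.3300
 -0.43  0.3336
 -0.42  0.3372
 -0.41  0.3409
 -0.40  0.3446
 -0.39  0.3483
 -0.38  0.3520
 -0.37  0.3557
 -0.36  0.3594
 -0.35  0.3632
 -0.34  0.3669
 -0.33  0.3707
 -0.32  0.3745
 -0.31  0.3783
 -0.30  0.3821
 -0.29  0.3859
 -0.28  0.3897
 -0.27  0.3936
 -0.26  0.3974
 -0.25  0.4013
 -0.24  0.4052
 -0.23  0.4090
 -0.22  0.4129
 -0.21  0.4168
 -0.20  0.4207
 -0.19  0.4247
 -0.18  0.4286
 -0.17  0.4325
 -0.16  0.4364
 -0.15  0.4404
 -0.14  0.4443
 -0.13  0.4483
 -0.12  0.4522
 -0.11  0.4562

$22.33

T = 0.75;  σ√T = 0.2771
ln(S/K) + (r + σ²/2)T = ln(300/340) + (0.058 + 0.32²/2)·0.75 = -0.1252 + 0.0819 = -0.0433
d₁ = -0.0433 / 0.2771 = -0.1561 ≈ -0.16
d₂ = d₁ − σ√T = -0.1561 − 0.2771 = -0.4332 ≈ -0.43
exp(−rT) = exp(−0.058·0.75) = 0.9574
N(d₁) = N(-0.16) = 0.4364;  N(d₂) = N(-0.43) = 0.3336
C = 300·0.4364 − 340·0.9574·0.3336 = 130.9200 − 108.5921 = 22.3279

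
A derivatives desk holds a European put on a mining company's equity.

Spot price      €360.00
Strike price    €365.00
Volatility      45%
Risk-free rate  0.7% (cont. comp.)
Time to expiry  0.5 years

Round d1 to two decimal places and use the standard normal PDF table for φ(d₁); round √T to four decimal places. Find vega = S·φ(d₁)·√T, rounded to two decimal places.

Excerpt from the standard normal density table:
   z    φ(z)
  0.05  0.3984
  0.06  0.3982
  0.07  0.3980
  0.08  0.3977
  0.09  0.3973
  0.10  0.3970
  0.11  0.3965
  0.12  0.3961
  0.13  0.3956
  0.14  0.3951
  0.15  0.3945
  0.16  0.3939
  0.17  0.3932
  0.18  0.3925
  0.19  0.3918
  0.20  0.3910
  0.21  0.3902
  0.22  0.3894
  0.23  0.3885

100.70

T = 0.5;  σ√T = 0.3182
d₁ = [ln(360/365) + (0.007 + ½·0.45²)·0.5] / (σ√T) = (-0.0138 + 0.0541) / 0.3182 = 0.1268 → 0.13
√T = √0.5 = 0.7071
φ(d₁) = φ(0.13) = 0.3956
vega = S·φ(d₁)·√T = 360·0.3956·0.7071 = 100.7024
(The call has the same vega.)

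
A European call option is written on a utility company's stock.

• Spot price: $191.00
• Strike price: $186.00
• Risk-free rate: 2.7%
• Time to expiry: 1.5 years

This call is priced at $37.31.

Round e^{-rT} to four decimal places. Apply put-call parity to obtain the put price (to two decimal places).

exp(−rT) = exp(−0.027·1.5) = 0.9603
Put-call parity: C − P = S − K·e^(−rT) = 191 − 186·0.9603 = 191 − 178.6158 = 12.3842
P = C − (C − P) = 37.31 − (12.3842) = 24.9258

$24.93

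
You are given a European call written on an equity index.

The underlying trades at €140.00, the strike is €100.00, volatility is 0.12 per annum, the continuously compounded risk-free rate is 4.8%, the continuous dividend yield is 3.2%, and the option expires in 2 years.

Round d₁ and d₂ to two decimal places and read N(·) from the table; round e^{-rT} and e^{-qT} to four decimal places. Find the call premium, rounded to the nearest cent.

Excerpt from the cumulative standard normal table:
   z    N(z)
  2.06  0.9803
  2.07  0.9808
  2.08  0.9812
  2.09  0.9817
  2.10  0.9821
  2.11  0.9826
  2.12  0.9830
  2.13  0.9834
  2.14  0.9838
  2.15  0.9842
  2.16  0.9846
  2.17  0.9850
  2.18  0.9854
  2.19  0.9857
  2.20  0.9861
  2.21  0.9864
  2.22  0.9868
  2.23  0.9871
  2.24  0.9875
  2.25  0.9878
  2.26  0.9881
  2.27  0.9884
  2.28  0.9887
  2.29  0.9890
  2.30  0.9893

σ√T = 0.12·√2 = 0.1697
d₁ = [ln(140/100) + (0.048 − 0.032 + ½·0.12²)·2] / (σ√T) = (0.3365 + 0.0464) / 0.1697 = 2.2561 which rounds to 2.26
d₂ = 2.2561 − 0.1697 = 2.0864 which rounds to 2.09
e^(−qT) = e^(−0.032·2) = 0.9380;  e^(−rT) = e^(−0.048·2) = 0.9085
N(d₁) = N(2.26) = 0.9881;  N(d₂) = N(2.09) = 0.9817
C = 140·0.9380·0.9881 − 100·0.9085·0.9817 = 129.7573 − 89.1874 = 40.5698

€40.57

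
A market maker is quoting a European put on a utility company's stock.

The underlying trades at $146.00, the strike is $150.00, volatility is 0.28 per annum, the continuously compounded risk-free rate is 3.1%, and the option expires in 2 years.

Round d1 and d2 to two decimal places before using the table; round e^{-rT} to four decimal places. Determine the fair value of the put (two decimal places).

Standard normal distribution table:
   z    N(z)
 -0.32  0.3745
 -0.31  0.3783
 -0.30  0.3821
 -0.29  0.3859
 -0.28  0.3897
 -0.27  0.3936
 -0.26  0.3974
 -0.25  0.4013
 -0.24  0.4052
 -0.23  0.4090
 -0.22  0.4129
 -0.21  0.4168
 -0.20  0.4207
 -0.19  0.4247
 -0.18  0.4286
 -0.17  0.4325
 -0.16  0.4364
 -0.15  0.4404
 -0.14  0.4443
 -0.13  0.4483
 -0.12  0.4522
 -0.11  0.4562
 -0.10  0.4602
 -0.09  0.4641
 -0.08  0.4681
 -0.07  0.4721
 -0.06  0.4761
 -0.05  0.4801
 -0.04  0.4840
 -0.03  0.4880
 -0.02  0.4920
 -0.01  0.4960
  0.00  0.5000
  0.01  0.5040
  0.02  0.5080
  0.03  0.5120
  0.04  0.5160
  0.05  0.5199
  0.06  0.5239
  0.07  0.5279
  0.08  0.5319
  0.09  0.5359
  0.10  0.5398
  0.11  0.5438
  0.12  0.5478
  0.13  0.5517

$20.33

T = 2;  σ√T = 0.3960
d₁ = [ln(146/150) + (0.031 + 0.28²/2)·2] / 0.3960 = [-0.0270 + 0.1404] / 0.3960 = 0.2863 → 0.29
d₂ = d₁ − σ√T = 0.2863 − 0.3960 = -0.1097 → -0.11
exp(−rT) = exp(−0.031·2) = 0.9399
P = 150·0.9399·N(0.11) − 146·N(-0.29) = 150·0.9399·0.5438 − 146·0.3859 = 76.6676 − 56.3414 = 20.3262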